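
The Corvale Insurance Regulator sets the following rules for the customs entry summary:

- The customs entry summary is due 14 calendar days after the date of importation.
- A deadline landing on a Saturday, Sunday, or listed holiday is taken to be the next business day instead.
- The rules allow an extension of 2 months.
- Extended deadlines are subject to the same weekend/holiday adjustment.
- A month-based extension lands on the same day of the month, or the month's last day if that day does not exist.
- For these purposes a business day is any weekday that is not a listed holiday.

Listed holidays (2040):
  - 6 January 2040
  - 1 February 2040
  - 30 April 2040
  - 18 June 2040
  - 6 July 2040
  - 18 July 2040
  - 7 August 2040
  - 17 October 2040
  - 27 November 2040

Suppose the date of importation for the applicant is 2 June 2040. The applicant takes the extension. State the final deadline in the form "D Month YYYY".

20 August 2040

Trigger date 2 June 2040 + 14 calendar days = 16 June 2040.
16 June 2040 is a Saturday; the next business day is 19 June 2040 (Tuesday).
Applying the 2 months extension: 2 months after 19 June 2040 is 19 August 2040.
19 August 2040 is a Sunday, so it moves to the next business day, 20 August 2040 (Monday).
Final deadline: 20 August 2040.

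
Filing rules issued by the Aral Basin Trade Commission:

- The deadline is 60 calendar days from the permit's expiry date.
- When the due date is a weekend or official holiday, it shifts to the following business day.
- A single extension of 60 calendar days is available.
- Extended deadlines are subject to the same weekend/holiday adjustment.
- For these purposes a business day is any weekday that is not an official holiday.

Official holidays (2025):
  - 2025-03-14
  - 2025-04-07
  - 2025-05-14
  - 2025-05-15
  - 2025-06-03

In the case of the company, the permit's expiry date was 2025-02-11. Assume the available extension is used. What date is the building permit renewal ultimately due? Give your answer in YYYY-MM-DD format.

2025-06-13

Adding 60 calendar days to 2025-02-11 gives 2025-04-12.
2025-04-12 is a Saturday; the next business day is 2025-04-14 (Monday).
Add the 60 calendar-day extension to 2025-04-14: 2025-06-13.
2025-06-13 falls on a Friday, which is a business day, so no adjustment is needed.
The final due date is 2025-06-13.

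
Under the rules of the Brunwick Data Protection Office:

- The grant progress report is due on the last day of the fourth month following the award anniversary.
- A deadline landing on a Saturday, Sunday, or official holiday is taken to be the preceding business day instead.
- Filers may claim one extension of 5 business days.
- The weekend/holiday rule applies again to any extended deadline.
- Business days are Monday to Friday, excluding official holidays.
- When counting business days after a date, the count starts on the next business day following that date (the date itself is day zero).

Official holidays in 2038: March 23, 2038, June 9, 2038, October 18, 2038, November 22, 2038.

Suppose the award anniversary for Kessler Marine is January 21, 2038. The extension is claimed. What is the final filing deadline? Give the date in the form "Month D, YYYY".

4 months after January 21, 2038 is May 2038; that month ends on May 31, 2038.
May 31, 2038 falls on a Monday, which is a business day, so no adjustment is needed.
Applying the 5-business-day extension: 5 business days after May 31, 2038 is June 7, 2038.
Since June 7, 2038 is a Monday and not a holiday, the date is unchanged.
The final due date is June 7, 2038.

June 7, 2038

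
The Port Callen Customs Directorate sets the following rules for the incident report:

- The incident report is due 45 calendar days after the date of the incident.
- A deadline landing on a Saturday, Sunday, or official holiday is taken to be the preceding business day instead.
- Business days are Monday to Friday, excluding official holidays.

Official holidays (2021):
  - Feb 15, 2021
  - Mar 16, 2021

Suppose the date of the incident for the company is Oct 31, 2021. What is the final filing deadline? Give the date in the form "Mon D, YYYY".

Dec 15, 2021

Adding 45 calendar days to Oct 31, 2021 gives Dec 15, 2021.
Dec 15, 2021 is a Wednesday and not a listed holiday, so it stands.
Final deadline: Dec 15, 2021.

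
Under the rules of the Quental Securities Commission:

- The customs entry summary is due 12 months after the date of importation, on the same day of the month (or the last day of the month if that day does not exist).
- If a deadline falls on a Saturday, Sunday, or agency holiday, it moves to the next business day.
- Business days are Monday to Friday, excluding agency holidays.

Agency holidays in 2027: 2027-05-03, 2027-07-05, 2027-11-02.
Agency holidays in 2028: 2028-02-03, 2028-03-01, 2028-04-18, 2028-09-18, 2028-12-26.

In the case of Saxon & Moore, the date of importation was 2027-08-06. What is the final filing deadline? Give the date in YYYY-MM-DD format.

12 months from 2027-08-06 is 2028-08-06.
2028-08-06 is a Sunday; the next business day is 2028-08-07 (Monday).
Deadline: 2028-08-07.

2028-08-07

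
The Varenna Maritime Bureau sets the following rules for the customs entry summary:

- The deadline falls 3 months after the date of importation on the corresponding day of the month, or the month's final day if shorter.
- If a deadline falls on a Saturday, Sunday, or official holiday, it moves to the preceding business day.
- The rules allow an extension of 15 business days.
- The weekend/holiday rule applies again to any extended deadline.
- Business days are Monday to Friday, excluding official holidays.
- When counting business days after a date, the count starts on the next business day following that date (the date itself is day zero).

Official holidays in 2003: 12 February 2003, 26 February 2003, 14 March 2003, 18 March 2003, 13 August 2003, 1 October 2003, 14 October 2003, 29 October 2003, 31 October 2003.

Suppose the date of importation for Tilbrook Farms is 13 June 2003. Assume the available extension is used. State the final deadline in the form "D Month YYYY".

6 October 2003

Moving 3 months forward from 13 June 2003 on the corresponding day gives 13 September 2003.
13 September 2003 falls on a Saturday. Rolling to the preceding business day gives 12 September 2003, a Friday.
The 15-business-day extension runs from 12 September 2003 to 6 October 2003.
6 October 2003 falls on a Monday, which is a business day, so no adjustment is needed.
The final due date is 6 October 2003.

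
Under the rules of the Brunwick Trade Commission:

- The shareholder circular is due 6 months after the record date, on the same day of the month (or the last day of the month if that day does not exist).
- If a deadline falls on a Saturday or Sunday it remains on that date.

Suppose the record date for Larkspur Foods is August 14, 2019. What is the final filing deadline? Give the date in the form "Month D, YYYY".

February 14, 2020

6 months after August 14, 2019, on the same day of the month, is February 14, 2020.
No adjustment is made for weekends or holidays, so February 14, 2020 stands.
Final deadline: February 14, 2020.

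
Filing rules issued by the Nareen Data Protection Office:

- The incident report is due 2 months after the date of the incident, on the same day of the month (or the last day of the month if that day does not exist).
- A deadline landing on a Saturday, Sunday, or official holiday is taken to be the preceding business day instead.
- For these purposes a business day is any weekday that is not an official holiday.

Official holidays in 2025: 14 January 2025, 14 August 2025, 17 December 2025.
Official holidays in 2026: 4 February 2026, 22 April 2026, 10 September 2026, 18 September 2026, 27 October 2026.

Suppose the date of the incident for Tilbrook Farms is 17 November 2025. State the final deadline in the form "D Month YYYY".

2 months after 17 November 2025, on the same day of the month, is 17 January 2026.
17 January 2026 falls on a Saturday. Rolling to the preceding business day gives 16 January 2026, a Friday.
Final deadline: 16 January 2026.

16 January 2026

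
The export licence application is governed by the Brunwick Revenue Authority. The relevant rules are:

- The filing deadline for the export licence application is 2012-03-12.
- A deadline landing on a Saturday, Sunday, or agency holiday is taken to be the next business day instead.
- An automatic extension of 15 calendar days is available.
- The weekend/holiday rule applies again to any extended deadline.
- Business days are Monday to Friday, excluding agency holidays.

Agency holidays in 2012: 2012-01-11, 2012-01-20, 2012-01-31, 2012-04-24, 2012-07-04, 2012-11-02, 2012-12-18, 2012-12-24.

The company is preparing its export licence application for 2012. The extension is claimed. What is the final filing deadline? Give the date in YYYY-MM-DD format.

The stated deadline is 2012-03-12.
Since 2012-03-12 is a Monday and not a holiday, the date is unchanged.
With the 15-day extension, 2012-03-12 becomes 2012-03-27.
2012-03-27 is a Tuesday and not a listed holiday, so it stands.
Deadline: 2012-03-27.

2012-03-27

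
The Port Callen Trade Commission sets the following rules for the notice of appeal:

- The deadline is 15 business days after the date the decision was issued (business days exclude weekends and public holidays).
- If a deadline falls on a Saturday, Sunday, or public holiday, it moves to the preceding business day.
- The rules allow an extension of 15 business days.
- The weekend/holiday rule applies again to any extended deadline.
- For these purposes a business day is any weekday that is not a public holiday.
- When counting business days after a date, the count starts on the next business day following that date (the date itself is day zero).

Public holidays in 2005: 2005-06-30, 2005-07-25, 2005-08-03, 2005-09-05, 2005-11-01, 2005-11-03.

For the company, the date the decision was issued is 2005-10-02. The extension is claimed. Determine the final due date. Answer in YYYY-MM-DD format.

Counting 15 business days after 2005-10-02 (skipping weekends and listed holidays) reaches 2005-10-21.
2005-10-21 is a Friday and not a listed holiday, so it stands.
Applying the 15-business-day extension: 15 business days after 2005-10-21 is 2005-11-15.
2005-11-15 (Tuesday) is already a business day.
So the filing is due 2005-11-15.

2005-11-15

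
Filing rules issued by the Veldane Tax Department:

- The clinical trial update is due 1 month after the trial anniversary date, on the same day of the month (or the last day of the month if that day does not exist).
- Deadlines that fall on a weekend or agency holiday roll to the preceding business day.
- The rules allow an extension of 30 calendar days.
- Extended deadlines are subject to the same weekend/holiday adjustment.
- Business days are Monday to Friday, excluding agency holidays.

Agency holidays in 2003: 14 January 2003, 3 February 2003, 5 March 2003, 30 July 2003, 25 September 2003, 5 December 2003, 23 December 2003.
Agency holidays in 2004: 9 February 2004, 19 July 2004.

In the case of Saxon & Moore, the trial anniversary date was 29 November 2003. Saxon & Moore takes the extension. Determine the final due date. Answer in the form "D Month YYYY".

Moving 1 month forward from 29 November 2003 on the corresponding day gives 29 December 2003.
Since 29 December 2003 is a Monday and not a holiday, the date is unchanged.
Applying the 30-calendar-day extension: 29 December 2003 + 30 days = 28 January 2004.
28 January 2004 falls on a Wednesday, which is a business day, so no adjustment is needed.
The final due date is 28 January 2004.

28 January 2004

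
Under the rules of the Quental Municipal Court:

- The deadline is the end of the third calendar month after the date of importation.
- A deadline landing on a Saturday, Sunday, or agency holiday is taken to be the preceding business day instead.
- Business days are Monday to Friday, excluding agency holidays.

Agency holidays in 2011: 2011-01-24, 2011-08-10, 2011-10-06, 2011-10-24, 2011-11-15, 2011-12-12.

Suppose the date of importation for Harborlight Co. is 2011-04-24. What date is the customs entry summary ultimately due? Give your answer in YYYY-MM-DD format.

3 months after 2011-04-24 is July 2011; that month ends on 2011-07-31.
Because 2011-07-31 is a Sunday, the deadline becomes 2011-07-29 (Friday).
The final due date is 2011-07-29.

2011-07-29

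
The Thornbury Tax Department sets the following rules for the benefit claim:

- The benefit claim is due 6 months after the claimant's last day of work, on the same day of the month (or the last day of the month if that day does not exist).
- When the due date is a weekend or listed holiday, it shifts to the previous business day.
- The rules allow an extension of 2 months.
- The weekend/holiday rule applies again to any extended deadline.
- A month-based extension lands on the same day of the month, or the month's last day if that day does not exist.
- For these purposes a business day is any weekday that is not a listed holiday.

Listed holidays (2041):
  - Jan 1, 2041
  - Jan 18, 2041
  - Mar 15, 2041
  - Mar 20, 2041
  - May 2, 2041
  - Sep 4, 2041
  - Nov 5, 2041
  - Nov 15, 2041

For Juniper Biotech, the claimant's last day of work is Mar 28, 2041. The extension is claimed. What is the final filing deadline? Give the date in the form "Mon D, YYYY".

6 months after Mar 28, 2041, on the same day of the month, is Sep 28, 2041.
Because Sep 28, 2041 is a Saturday, the deadline becomes Sep 27, 2041 (Friday).
The 2 months extension carries Sep 27, 2041 to Nov 27, 2041.
Nov 27, 2041 (Wednesday) is already a business day.
The final due date is Nov 27, 2041.

Nov 27, 2041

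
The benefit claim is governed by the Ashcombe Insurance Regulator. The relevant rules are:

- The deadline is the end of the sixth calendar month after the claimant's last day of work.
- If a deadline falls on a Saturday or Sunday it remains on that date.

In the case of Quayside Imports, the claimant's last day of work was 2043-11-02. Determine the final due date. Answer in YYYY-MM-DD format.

The sixth month after 2043-11-02 is May 2044, whose last day is 2044-05-31.
No adjustment is made for weekends or holidays, so 2044-05-31 stands.
So the filing is due 2044-05-31.

2044-05-31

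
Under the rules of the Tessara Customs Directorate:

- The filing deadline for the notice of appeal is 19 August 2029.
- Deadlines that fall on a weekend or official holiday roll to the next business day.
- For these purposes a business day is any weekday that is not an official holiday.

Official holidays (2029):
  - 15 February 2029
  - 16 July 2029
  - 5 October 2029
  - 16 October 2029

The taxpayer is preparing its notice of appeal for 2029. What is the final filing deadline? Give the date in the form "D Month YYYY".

Start from the fixed due date, 19 August 2029.
19 August 2029 is a Sunday, so it moves to the next business day, 20 August 2029 (Monday).
The final due date is 20 August 2029.

20 August 2029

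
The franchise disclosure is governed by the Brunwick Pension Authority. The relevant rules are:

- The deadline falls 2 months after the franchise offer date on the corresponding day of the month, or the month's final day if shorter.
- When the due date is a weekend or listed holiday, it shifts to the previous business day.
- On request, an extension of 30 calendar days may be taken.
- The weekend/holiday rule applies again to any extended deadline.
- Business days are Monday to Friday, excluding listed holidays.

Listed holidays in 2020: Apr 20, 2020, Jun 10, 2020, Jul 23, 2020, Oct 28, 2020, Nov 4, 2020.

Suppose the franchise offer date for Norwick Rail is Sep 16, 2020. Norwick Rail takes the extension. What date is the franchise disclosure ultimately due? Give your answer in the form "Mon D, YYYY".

2 months after Sep 16, 2020, on the same day of the month, is Nov 16, 2020.
Nov 16, 2020 (Monday) is already a business day.
With the 30-day extension, Nov 16, 2020 becomes Dec 16, 2020.
Dec 16, 2020 is a Wednesday and not a listed holiday, so it stands.
The final due date is Dec 16, 2020.

Dec 16, 2020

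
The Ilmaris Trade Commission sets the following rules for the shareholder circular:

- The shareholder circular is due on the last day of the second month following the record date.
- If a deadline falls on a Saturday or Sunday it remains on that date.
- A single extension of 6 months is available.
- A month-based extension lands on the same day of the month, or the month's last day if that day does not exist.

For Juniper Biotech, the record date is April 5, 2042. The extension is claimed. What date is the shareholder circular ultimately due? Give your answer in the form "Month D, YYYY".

December 30, 2042

The second month after April 5, 2042 is June 2042, whose last day is June 30, 2042.
No adjustment is made for weekends or holidays, so June 30, 2042 stands.
The 6 months extension carries June 30, 2042 to December 30, 2042.
No adjustment is made for weekends or holidays, so December 30, 2042 stands.
The final due date is December 30, 2042.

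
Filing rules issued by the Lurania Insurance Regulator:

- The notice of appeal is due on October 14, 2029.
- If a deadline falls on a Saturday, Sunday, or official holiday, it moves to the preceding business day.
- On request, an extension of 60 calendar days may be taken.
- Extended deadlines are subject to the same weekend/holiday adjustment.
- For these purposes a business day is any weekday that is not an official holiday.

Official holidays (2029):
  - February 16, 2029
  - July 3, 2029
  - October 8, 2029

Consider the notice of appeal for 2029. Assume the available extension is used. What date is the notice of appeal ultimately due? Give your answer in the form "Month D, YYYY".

The stated deadline is October 14, 2029.
October 14, 2029 is a Sunday, so it moves to the preceding business day, October 12, 2029 (Friday).
With the 60-day extension, October 12, 2029 becomes December 11, 2029.
December 11, 2029 is a Tuesday and not a listed holiday, so it stands.
Final deadline: December 11, 2029.

December 11, 2029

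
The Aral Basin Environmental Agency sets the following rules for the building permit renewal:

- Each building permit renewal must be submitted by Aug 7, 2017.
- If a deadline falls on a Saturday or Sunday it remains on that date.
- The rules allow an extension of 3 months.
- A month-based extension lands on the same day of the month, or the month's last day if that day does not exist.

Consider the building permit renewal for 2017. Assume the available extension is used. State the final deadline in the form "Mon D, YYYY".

The statutory due date is Aug 7, 2017.
Aug 7, 2017 falls on a Monday. The rules make no weekend/holiday allowance, so it remains Aug 7, 2017.
Add 3 months to Aug 7, 2017: Nov 7, 2017.
Nov 7, 2017 falls on a Tuesday. The rules make no weekend/holiday allowance, so it remains Nov 7, 2017.
Deadline: Nov 7, 2017.

Nov 7, 2017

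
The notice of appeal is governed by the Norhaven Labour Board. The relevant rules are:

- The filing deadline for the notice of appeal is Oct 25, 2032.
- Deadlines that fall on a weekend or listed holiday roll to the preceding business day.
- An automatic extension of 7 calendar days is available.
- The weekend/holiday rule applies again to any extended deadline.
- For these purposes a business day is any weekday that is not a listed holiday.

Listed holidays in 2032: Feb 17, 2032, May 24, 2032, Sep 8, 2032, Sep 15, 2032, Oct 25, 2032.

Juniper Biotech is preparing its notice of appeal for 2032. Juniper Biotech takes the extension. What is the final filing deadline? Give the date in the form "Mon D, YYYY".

Oct 29, 2032

Start from the fixed due date, Oct 25, 2032.
Because Oct 25, 2032 is a listed holiday, the deadline becomes Oct 22, 2032 (Friday).
With the 7-day extension, Oct 22, 2032 becomes Oct 29, 2032.
Oct 29, 2032 (Friday) is already a business day.
The final due date is Oct 29, 2032.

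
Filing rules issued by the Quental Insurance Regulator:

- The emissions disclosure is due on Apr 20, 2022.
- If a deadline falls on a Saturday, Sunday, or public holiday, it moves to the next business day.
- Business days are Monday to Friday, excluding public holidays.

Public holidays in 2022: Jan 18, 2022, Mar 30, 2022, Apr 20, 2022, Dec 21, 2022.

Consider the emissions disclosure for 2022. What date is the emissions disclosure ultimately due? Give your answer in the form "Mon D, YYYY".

Apr 21, 2022

Start from the fixed due date, Apr 20, 2022.
Because Apr 20, 2022 is a listed holiday, the deadline becomes Apr 21, 2022 (Thursday).
So the filing is due Apr 21, 2022.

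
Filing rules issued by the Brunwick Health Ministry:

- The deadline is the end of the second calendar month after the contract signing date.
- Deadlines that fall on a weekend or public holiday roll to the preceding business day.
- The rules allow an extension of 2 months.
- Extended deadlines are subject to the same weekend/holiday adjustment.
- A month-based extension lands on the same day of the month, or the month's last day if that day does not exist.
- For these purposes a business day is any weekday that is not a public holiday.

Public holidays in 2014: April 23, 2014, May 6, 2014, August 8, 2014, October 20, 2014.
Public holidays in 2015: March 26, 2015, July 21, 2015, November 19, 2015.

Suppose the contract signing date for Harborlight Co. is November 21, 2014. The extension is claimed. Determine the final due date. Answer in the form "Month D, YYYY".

March 30, 2015

2 months after November 21, 2014 falls in January 2015; the last day of that month is January 31, 2015.
January 31, 2015 is a Saturday; the preceding business day is January 30, 2015 (Friday).
Applying the 2 months extension: 2 months after January 30, 2015 is March 30, 2015.
Since March 30, 2015 is a Monday and not a holiday, the date is unchanged.
So the filing is due March 30, 2015.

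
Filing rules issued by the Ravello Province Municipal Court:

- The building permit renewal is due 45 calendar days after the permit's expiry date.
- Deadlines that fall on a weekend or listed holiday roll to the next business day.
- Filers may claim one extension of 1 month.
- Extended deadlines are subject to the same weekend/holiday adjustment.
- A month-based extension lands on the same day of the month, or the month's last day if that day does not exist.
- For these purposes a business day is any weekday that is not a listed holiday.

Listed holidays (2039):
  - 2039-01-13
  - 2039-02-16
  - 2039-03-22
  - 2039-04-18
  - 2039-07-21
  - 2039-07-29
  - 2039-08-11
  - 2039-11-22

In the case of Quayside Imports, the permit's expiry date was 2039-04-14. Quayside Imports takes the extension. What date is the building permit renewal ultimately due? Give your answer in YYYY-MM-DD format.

2039-06-30

45 calendar days after 2039-04-14 is 2039-05-29.
2039-05-29 is a Sunday, so it moves to the next business day, 2039-05-30 (Monday).
Applying the 1 month extension: 1 month after 2039-05-30 is 2039-06-30.
2039-06-30 falls on a Thursday, which is a business day, so no adjustment is needed.
Deadline: 2039-06-30.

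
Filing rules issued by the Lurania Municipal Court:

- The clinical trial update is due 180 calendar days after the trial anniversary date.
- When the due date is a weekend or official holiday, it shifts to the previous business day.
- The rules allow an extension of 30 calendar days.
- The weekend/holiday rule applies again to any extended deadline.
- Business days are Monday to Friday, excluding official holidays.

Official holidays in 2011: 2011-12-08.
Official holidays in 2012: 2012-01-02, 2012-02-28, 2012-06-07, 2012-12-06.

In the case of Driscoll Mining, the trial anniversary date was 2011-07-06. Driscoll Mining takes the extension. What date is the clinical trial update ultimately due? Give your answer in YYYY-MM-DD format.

Trigger date 2011-07-06 + 180 calendar days = 2012-01-02.
2012-01-02 falls on a listed holiday. Rolling to the preceding business day gives 2011-12-30, a Friday.
Applying the 30-calendar-day extension: 2011-12-30 + 30 days = 2012-01-29.
2012-01-29 is a Sunday; the preceding business day is 2012-01-27 (Friday).
Deadline: 2012-01-27.

2012-01-27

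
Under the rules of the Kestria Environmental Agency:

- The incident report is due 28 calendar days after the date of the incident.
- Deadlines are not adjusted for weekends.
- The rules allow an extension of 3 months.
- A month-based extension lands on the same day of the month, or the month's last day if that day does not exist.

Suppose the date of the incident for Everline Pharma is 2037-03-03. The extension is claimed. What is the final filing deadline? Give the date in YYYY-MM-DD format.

2037-06-30

Trigger date 2037-03-03 + 28 calendar days = 2037-03-31.
2037-03-31 is a Tuesday; no weekend or holiday adjustment applies.
Applying the 3 months extension: 3 months after 2037-03-31 is 2037-06-30 (day 31 does not exist in June, so the month's last day is used).
No adjustment is made for weekends or holidays, so 2037-06-30 stands.
Final deadline: 2037-06-30.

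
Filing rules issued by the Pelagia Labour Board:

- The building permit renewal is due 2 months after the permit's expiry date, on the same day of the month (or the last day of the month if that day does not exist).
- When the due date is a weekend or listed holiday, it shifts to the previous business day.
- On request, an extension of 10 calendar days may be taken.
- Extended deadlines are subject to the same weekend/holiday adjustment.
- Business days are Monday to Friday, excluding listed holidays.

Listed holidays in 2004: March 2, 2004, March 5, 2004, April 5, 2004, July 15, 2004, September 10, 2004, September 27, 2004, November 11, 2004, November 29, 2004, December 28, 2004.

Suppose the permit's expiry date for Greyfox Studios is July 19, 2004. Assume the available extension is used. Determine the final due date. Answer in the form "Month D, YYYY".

2 months after July 19, 2004, on the same day of the month, is September 19, 2004.
September 19, 2004 is a Sunday; the preceding business day is September 17, 2004 (Friday).
Add the 10 calendar-day extension to September 17, 2004: September 27, 2004.
September 27, 2004 is a listed holiday, so it moves to the preceding business day, September 24, 2004 (Friday).
Final deadline: September 24, 2004.

September 24, 2004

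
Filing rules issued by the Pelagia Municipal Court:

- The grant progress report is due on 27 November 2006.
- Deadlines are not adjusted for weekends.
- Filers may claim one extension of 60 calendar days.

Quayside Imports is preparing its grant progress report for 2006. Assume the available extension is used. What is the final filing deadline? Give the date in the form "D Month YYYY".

26 January 2007

The statutory due date is 27 November 2006.
No adjustment is made for weekends or holidays, so 27 November 2006 stands.
Applying the 60-calendar-day extension: 27 November 2006 + 60 days = 26 January 2007.
26 January 2007 falls on a Friday. The rules make no weekend/holiday allowance, so it remains 26 January 2007.
The final due date is 26 January 2007.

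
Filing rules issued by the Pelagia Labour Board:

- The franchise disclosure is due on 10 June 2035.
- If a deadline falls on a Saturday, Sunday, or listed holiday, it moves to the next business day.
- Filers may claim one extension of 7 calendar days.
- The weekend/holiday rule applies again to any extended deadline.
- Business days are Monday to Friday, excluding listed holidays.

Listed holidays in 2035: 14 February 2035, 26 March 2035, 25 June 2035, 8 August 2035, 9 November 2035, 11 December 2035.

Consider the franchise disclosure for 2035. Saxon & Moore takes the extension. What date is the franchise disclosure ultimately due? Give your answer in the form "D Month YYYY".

18 June 2035

Start from the fixed due date, 10 June 2035.
Because 10 June 2035 is a Sunday, the deadline becomes 11 June 2035 (Monday).
The 7-calendar-day extension moves the deadline from 11 June 2035 to 18 June 2035.
18 June 2035 is a Monday and not a listed holiday, so it stands.
The final due date is 18 June 2035.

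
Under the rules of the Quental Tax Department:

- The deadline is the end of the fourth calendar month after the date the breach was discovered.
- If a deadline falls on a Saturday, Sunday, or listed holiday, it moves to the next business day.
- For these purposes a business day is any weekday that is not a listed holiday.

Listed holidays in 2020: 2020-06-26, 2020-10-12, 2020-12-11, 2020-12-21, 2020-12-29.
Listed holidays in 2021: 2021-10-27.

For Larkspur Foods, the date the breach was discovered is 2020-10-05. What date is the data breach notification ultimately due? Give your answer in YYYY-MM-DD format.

The fourth month after 2020-10-05 is February 2021, whose last day is 2021-02-28.
2021-02-28 falls on a Sunday. Rolling to the next business day gives 2021-03-01, a Monday.
So the filing is due 2021-03-01.

2021-03-01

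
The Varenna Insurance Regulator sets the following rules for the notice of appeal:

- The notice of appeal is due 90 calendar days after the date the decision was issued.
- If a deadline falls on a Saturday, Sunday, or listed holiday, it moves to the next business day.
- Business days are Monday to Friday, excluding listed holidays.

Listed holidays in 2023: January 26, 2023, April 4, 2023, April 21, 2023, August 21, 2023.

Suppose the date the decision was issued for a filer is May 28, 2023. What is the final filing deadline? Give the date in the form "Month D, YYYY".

Trigger date May 28, 2023 + 90 calendar days = August 26, 2023.
August 26, 2023 is a Saturday; the next business day is August 28, 2023 (Monday).
Deadline: August 28, 2023.

August 28, 2023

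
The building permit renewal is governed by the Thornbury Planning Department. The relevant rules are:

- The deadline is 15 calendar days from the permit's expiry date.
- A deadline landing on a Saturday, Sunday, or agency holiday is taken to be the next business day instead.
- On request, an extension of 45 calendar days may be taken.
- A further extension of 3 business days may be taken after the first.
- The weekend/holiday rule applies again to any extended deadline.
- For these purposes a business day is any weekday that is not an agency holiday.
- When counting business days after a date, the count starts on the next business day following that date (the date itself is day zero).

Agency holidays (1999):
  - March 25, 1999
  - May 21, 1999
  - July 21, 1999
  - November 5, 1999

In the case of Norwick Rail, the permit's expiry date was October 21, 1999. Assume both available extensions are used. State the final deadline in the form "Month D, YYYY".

From October 21, 1999, 15 calendar days later is November 5, 1999.
November 5, 1999 falls on a listed holiday. Rolling to the next business day gives November 8, 1999, a Monday.
Add the 45 calendar-day extension to November 8, 1999: December 23, 1999.
December 23, 1999 falls on a Thursday, which is a business day, so no adjustment is needed.
The 3-business-day extension runs from December 23, 1999 to December 28, 1999.
December 28, 1999 falls on a Tuesday, which is a business day, so no adjustment is needed.
The final due date is December 28, 1999.

December 28, 1999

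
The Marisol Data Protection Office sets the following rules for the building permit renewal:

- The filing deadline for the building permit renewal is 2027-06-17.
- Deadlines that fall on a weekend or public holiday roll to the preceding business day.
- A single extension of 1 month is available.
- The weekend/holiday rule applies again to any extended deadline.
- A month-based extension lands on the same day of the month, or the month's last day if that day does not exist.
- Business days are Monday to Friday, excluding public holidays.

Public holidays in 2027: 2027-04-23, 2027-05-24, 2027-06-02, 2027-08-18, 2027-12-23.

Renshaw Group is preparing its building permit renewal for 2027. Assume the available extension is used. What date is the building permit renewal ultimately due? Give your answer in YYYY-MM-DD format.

2027-07-16

The statutory due date is 2027-06-17.
2027-06-17 falls on a Thursday, which is a business day, so no adjustment is needed.
The 1 month extension carries 2027-06-17 to 2027-07-17.
2027-07-17 is a Saturday; the preceding business day is 2027-07-16 (Friday).
So the filing is due 2027-07-16.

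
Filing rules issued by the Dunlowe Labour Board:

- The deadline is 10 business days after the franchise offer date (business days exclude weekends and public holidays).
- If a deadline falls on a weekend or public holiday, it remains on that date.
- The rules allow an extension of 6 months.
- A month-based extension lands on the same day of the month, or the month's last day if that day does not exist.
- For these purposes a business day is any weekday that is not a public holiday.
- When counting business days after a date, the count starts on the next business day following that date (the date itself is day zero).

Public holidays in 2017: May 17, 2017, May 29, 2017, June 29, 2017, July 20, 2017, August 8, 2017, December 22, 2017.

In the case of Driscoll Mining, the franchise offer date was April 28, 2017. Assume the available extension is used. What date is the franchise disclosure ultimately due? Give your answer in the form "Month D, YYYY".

10 business days after April 28, 2017, excluding weekends and holidays, is May 12, 2017.
No adjustment is made for weekends or holidays, so May 12, 2017 stands.
Add 6 months to May 12, 2017: November 12, 2017.
November 12, 2017 is a Sunday; no weekend or holiday adjustment applies.
Deadline: November 12, 2017.

November 12, 2017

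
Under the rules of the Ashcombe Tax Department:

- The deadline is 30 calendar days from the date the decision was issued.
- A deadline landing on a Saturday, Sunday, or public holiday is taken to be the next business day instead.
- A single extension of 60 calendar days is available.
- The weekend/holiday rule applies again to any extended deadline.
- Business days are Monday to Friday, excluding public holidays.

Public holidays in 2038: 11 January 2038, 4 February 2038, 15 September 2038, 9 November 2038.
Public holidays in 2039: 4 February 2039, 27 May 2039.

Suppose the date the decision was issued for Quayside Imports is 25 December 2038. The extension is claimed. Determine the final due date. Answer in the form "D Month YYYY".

25 March 2039

30 calendar days after 25 December 2038 is 24 January 2039.
24 January 2039 (Monday) is already a business day.
Applying the 60-calendar-day extension: 24 January 2039 + 60 days = 25 March 2039.
Since 25 March 2039 is a Friday and not a holiday, the date is unchanged.
The final due date is 25 March 2039.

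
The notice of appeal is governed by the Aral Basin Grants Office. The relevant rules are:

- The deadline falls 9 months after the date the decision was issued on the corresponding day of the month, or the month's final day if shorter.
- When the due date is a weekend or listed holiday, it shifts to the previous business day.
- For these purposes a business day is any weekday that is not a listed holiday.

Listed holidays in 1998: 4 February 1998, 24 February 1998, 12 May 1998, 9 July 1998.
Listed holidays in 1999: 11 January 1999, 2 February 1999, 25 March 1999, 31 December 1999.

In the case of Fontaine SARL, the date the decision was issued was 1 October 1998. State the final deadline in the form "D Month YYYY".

9 months after 1 October 1998, on the same day of the month, is 1 July 1999.
1 July 1999 falls on a Thursday, which is a business day, so no adjustment is needed.
So the filing is due 1 July 1999.

1 July 1999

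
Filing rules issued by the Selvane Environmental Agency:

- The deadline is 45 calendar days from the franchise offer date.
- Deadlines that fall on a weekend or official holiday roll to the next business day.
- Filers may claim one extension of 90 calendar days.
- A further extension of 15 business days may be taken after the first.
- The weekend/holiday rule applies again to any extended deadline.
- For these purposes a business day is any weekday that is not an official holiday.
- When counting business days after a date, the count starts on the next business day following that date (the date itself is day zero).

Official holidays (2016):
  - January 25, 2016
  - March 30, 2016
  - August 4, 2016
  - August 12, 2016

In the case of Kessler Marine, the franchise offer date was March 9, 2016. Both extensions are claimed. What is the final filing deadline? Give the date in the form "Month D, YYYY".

From March 9, 2016, 45 calendar days later is April 23, 2016.
April 23, 2016 is a Saturday, so it moves to the next business day, April 25, 2016 (Monday).
The 90-calendar-day extension moves the deadline from April 25, 2016 to July 24, 2016.
Because July 24, 2016 is a Sunday, the deadline becomes July 25, 2016 (Monday).
Counting 15 further business days from July 25, 2016 reaches August 17, 2016.
August 17, 2016 (Wednesday) is already a business day.
The final due date is August 17, 2016.

August 17, 2016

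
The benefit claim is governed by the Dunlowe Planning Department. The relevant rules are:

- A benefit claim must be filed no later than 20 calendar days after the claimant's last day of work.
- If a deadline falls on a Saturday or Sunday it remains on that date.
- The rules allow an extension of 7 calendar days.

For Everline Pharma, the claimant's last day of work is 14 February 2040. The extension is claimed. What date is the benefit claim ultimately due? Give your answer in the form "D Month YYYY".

12 March 2040

Adding 20 calendar days to 14 February 2040 gives 5 March 2040.
5 March 2040 falls on a Monday. The rules make no weekend/holiday allowance, so it remains 5 March 2040.
With the 7-day extension, 5 March 2040 becomes 12 March 2040.
12 March 2040 is a Monday; no weekend or holiday adjustment applies.
So the filing is due 12 March 2040.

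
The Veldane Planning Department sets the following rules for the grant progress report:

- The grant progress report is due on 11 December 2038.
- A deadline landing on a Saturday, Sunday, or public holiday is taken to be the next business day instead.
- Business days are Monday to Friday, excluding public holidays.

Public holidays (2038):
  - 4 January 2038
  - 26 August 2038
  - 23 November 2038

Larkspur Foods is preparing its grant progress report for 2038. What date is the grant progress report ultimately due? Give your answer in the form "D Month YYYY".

Start from the fixed due date, 11 December 2038.
Because 11 December 2038 is a Saturday, the deadline becomes 13 December 2038 (Monday).
The final due date is 13 December 2038.

13 December 2038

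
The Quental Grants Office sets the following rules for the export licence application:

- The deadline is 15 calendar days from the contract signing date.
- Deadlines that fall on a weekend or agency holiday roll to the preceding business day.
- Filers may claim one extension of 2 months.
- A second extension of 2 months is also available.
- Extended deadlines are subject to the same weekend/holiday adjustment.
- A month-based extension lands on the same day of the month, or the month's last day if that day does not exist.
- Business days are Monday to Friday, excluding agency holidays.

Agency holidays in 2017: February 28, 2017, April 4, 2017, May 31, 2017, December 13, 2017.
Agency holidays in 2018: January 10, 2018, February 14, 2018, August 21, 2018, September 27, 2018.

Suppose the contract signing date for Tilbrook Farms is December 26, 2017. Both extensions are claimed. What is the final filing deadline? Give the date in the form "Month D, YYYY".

May 9, 2018

Adding 15 calendar days to December 26, 2017 gives January 10, 2018.
January 10, 2018 is a listed holiday; the preceding business day is January 9, 2018 (Tuesday).
Applying the 2 months extension: 2 months after January 9, 2018 is March 9, 2018.
March 9, 2018 is a Friday and not a listed holiday, so it stands.
Add 2 months to March 9, 2018: May 9, 2018.
May 9, 2018 (Wednesday) is already a business day.
The final due date is May 9, 2018.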